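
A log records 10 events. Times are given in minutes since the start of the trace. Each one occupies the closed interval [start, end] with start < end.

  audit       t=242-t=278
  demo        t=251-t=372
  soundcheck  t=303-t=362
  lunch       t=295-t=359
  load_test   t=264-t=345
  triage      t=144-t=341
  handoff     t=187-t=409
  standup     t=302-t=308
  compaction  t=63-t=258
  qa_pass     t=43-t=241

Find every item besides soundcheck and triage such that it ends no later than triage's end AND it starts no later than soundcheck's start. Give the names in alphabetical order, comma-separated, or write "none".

audit, compaction, qa_pass, standup

Conditions: its end is no later than triage's end (X.end <= t=341) AND its start is no later than soundcheck's start (X.start <= t=303).
audit: end t=278 <= t=341? ✓; start t=242 <= t=303? ✓ → yes.
compaction: end t=258 <= t=341? ✓; start t=63 <= t=303? ✓ → yes.
demo: end t=372 <= t=341? ✗; start t=251 <= t=303? ✓ → no.
handoff: end t=409 <= t=341? ✗; start t=187 <= t=303? ✓ → no.
load_test: end t=345 <= t=341? ✗; start t=264 <= t=303? ✓ → no.
lunch: end t=359 <= t=341? ✗; start t=295 <= t=303? ✓ → no.
qa_pass: end t=241 <= t=341? ✓; start t=43 <= t=303? ✓ → yes.
standup: end t=308 <= t=341? ✓; start t=302 <= t=303? ✓ → yes.
Result: audit, compaction, qa_pass, standup.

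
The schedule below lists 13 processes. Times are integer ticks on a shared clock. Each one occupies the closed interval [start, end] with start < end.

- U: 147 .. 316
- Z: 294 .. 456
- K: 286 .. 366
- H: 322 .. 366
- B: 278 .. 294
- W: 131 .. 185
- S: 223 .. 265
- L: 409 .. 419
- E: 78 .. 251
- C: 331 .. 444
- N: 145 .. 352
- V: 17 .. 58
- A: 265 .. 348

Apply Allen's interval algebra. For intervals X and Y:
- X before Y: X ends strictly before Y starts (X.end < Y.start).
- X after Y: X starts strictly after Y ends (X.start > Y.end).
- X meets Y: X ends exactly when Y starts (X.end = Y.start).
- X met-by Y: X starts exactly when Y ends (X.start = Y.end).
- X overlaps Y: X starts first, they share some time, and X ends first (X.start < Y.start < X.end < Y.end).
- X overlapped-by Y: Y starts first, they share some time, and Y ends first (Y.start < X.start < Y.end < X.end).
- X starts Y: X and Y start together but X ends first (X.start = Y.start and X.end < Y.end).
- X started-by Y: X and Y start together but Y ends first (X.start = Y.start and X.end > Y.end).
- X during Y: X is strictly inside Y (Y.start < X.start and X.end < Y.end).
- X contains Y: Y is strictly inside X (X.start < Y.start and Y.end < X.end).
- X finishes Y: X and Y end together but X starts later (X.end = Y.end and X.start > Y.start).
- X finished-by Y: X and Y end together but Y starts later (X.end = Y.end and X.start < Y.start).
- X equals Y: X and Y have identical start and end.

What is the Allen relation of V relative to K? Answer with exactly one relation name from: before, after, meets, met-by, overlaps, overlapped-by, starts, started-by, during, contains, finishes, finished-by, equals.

before

V = [17, 58]; K = [286, 366].
Compare endpoints: V.start < K.start, V.start < K.end, V.end < K.start, V.end < K.end.
That pattern is 'before'.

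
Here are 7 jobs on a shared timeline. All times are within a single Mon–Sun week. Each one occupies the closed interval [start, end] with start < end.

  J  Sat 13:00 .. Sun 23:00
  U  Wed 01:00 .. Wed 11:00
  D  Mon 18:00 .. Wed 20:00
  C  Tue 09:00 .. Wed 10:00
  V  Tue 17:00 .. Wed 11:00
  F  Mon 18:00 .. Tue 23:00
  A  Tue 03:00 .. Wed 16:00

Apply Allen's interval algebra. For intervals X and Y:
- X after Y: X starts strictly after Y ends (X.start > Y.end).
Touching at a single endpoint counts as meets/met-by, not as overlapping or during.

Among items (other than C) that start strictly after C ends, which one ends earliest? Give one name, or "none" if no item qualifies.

Target C = [Tue 09:00, Wed 10:00].
A [Tue 03:00, Wed 16:00] → contains → excluded.
D [Mon 18:00, Wed 20:00] → contains → excluded.
F [Mon 18:00, Tue 23:00] → overlaps → excluded.
J [Sat 13:00, Sun 23:00] → after → candidate.
U [Wed 01:00, Wed 11:00] → overlapped-by → excluded.
V [Tue 17:00, Wed 11:00] → overlapped-by → excluded.
Among candidates, earliest end is Sun 23:00 → J.

J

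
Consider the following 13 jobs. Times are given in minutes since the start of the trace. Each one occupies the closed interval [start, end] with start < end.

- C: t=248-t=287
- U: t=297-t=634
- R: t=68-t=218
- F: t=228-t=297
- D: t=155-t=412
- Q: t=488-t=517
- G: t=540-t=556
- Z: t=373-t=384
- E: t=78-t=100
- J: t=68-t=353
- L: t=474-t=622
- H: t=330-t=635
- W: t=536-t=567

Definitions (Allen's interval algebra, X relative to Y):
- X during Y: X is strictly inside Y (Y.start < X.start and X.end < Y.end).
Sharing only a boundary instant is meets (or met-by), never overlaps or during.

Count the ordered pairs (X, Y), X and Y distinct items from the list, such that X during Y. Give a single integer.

22

Checking all 156 ordered pairs for relation 'during'; matching pairs in alphabetical order:
(C, D): C during D ✓
(C, F): C during F ✓
(C, J): C during J ✓
(E, J): E during J ✓
(E, R): E during R ✓
(F, D): F during D ✓
(F, J): F during J ✓
(G, H): G during H ✓
(G, L): G during L ✓
(G, U): G during U ✓
(G, W): G during W ✓
(L, H): L during H ✓
(L, U): L during U ✓
(Q, H): Q during H ✓
(Q, L): Q during L ✓
(Q, U): Q during U ✓
(W, H): W during H ✓
(W, L): W during L ✓
(W, U): W during U ✓
(Z, D): Z during D ✓
(Z, H): Z during H ✓
(Z, U): Z during U ✓
Count: 22.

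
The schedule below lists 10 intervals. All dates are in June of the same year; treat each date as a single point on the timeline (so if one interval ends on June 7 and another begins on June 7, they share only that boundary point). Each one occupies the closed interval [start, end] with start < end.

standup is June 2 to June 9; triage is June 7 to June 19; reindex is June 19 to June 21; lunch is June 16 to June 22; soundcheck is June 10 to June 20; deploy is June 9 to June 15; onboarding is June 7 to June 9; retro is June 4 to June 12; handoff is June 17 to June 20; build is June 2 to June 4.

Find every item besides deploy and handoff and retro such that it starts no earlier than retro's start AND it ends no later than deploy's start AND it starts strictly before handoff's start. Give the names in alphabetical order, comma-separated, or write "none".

Conditions: its start is no earlier than retro's start (X.start >= June 4) AND its end is no later than deploy's start (X.end <= June 9) AND its start is strictly before handoff's start (X.start < June 17).
build: start June 2 >= June 4? ✗; end June 4 <= June 9? ✓; start June 2 < June 17? ✓ → no.
lunch: start June 16 >= June 4? ✓; end June 22 <= June 9? ✗; start June 16 < June 17? ✓ → no.
onboarding: start June 7 >= June 4? ✓; end June 9 <= June 9? ✓; start June 7 < June 17? ✓ → yes.
reindex: start June 19 >= June 4? ✓; end June 21 <= June 9? ✗; start June 19 < June 17? ✗ → no.
soundcheck: start June 10 >= June 4? ✓; end June 20 <= June 9? ✗; start June 10 < June 17? ✓ → no.
standup: start June 2 >= June 4? ✗; end June 9 <= June 9? ✓; start June 2 < June 17? ✓ → no.
triage: start June 7 >= June 4? ✓; end June 19 <= June 9? ✗; start June 7 < June 17? ✓ → no.
Result: onboarding.

onboarding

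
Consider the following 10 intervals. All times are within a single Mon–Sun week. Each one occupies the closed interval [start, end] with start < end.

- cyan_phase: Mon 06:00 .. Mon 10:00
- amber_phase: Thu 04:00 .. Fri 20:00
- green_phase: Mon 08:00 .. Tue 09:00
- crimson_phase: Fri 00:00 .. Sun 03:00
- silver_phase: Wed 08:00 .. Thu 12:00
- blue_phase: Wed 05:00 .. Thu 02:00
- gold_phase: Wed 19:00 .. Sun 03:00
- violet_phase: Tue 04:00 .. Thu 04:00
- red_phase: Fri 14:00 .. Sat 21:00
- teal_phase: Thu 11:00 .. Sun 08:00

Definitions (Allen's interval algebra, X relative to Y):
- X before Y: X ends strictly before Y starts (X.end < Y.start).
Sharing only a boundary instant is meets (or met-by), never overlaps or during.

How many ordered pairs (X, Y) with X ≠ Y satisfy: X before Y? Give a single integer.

Checking all 90 ordered pairs for relation 'before'; matching pairs in alphabetical order:
(blue_phase, amber_phase): blue_phase before amber_phase ✓
(blue_phase, crimson_phase): blue_phase before crimson_phase ✓
(blue_phase, red_phase): blue_phase before red_phase ✓
(blue_phase, teal_phase): blue_phase before teal_phase ✓
(cyan_phase, amber_phase): cyan_phase before amber_phase ✓
(cyan_phase, blue_phase): cyan_phase before blue_phase ✓
(cyan_phase, crimson_phase): cyan_phase before crimson_phase ✓
(cyan_phase, gold_phase): cyan_phase before gold_phase ✓
(cyan_phase, red_phase): cyan_phase before red_phase ✓
(cyan_phase, silver_phase): cyan_phase before silver_phase ✓
(cyan_phase, teal_phase): cyan_phase before teal_phase ✓
(cyan_phase, violet_phase): cyan_phase before violet_phase ✓
(green_phase, amber_phase): green_phase before amber_phase ✓
(green_phase, blue_phase): green_phase before blue_phase ✓
(green_phase, crimson_phase): green_phase before crimson_phase ✓
(green_phase, gold_phase): green_phase before gold_phase ✓
(green_phase, red_phase): green_phase before red_phase ✓
(green_phase, silver_phase): green_phase before silver_phase ✓
(green_phase, teal_phase): green_phase before teal_phase ✓
(silver_phase, crimson_phase): silver_phase before crimson_phase ✓
(silver_phase, red_phase): silver_phase before red_phase ✓
(violet_phase, crimson_phase): violet_phase before crimson_phase ✓
(violet_phase, red_phase): violet_phase before red_phase ✓
(violet_phase, teal_phase): violet_phase before teal_phase ✓
Count: 24.

24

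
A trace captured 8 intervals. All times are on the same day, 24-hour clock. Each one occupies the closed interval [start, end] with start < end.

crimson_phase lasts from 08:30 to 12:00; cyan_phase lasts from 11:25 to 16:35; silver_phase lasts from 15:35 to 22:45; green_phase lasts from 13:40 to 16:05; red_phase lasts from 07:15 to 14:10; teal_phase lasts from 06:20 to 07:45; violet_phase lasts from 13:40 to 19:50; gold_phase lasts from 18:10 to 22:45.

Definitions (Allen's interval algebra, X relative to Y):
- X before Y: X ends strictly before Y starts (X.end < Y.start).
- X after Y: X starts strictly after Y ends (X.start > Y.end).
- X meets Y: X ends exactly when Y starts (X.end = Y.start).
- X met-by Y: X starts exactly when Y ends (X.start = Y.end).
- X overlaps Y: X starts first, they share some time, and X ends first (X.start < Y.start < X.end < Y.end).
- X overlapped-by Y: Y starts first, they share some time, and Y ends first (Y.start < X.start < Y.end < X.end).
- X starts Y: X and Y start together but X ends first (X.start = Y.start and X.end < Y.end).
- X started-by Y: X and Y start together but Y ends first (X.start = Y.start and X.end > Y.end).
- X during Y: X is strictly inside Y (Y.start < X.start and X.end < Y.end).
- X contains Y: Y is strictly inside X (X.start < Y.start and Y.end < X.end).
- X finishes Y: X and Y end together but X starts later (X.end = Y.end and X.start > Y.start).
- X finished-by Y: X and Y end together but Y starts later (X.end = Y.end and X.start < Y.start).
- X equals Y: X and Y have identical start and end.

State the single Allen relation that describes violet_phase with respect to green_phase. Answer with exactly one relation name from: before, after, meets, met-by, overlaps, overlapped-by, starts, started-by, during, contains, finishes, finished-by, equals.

started-by

violet_phase = [13:40, 19:50]; green_phase = [13:40, 16:05].
Compare endpoints: violet_phase.start = green_phase.start, violet_phase.start < green_phase.end, violet_phase.end > green_phase.start, violet_phase.end > green_phase.end.
That pattern is 'started-by'.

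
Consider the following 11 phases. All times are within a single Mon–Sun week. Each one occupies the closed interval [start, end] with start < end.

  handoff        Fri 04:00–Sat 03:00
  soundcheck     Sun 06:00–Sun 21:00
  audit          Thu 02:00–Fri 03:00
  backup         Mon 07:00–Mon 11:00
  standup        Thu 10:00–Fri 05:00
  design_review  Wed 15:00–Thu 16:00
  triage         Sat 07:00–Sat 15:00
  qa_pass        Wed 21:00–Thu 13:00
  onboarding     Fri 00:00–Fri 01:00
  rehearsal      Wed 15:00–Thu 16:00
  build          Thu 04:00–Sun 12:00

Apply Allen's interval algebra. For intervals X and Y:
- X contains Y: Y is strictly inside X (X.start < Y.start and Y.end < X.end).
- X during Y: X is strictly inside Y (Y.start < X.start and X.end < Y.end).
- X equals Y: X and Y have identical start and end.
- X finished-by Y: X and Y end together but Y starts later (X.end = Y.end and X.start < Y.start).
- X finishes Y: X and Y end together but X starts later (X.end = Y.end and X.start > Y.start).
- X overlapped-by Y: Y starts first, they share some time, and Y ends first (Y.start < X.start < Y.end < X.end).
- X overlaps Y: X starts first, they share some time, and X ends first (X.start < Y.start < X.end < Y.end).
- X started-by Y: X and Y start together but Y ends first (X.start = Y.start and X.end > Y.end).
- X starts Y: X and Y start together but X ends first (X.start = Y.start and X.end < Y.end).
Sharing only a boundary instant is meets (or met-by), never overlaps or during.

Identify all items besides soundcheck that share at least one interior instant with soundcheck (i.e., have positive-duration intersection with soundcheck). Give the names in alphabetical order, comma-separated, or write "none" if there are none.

build

Target soundcheck = [Sun 06:00, Sun 21:00].
audit [Thu 02:00, Fri 03:00] → before → no.
backup [Mon 07:00, Mon 11:00] → before → no.
build [Thu 04:00, Sun 12:00] → overlaps → yes.
design_review [Wed 15:00, Thu 16:00] → before → no.
handoff [Fri 04:00, Sat 03:00] → before → no.
onboarding [Fri 00:00, Fri 01:00] → before → no.
qa_pass [Wed 21:00, Thu 13:00] → before → no.
rehearsal [Wed 15:00, Thu 16:00] → before → no.
standup [Thu 10:00, Fri 05:00] → before → no.
triage [Sat 07:00, Sat 15:00] → before → no.
Result: build.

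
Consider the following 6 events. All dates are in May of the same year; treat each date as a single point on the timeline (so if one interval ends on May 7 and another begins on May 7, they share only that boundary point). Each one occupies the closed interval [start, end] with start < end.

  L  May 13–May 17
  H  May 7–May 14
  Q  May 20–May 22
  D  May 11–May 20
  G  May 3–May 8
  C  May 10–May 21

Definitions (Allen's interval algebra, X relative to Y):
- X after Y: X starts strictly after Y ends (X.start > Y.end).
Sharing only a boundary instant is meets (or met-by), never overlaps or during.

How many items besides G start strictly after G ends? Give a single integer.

Target G = [May 3, May 8].
C [May 10, May 21] → after → counts.
D [May 11, May 20] → after → counts.
H [May 7, May 14] → overlapped-by → no.
L [May 13, May 17] → after → counts.
Q [May 20, May 22] → after → counts.
Total: 4.

4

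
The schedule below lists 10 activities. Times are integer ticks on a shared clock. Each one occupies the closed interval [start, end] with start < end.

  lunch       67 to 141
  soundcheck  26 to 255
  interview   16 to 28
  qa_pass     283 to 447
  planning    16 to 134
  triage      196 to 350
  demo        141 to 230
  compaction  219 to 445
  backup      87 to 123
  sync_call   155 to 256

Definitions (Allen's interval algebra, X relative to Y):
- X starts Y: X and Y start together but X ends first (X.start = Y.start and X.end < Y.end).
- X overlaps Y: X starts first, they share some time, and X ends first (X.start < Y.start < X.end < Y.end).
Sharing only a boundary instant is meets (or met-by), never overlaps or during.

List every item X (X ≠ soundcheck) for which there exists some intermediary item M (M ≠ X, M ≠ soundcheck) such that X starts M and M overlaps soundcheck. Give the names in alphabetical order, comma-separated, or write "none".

interview

Target soundcheck = [26, 255].
Intermediaries M with M overlaps soundcheck: interview, planning.
Via interview — items with X starts interview: none.
Via planning — items with X starts planning: interview.
Union: interview.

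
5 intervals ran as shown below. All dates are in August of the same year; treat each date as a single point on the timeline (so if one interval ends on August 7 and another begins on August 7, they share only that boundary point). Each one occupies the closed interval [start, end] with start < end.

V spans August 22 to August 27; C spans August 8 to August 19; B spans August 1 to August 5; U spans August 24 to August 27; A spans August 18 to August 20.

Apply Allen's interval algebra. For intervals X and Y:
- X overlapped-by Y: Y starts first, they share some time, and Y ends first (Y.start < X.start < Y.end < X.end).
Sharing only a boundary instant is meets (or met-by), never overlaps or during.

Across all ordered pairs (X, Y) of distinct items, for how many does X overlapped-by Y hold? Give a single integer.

1

Checking all 20 ordered pairs for relation 'overlapped-by'; matching pairs in alphabetical order:
(A, C): A overlapped-by C ✓
Count: 1.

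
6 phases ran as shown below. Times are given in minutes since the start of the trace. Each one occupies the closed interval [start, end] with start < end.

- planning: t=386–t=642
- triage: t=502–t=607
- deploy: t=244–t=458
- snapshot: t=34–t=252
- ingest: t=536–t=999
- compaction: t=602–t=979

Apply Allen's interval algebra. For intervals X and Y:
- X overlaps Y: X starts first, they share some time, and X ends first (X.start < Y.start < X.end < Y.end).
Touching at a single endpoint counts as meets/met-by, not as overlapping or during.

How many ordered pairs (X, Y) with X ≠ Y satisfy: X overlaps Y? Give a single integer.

Checking all 30 ordered pairs for relation 'overlaps'; matching pairs in alphabetical order:
(deploy, planning): deploy overlaps planning ✓
(planning, compaction): planning overlaps compaction ✓
(planning, ingest): planning overlaps ingest ✓
(snapshot, deploy): snapshot overlaps deploy ✓
(triage, compaction): triage overlaps compaction ✓
(triage, ingest): triage overlaps ingest ✓
Count: 6.

6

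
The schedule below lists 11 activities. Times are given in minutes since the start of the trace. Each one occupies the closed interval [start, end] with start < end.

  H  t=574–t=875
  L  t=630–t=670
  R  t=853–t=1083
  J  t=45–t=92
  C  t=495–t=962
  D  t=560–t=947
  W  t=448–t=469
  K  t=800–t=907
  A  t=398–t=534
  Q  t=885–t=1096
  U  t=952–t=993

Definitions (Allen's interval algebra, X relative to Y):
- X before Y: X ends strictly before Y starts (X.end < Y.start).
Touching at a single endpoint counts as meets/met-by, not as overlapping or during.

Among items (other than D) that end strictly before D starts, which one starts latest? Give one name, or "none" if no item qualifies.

W

Target D = [t=560, t=947].
A [t=398, t=534] → before → candidate.
C [t=495, t=962] → contains → excluded.
H [t=574, t=875] → during → excluded.
J [t=45, t=92] → before → candidate.
K [t=800, t=907] → during → excluded.
L [t=630, t=670] → during → excluded.
Q [t=885, t=1096] → overlapped-by → excluded.
R [t=853, t=1083] → overlapped-by → excluded.
U [t=952, t=993] → after → excluded.
W [t=448, t=469] → before → candidate.
Among candidates, latest start is t=448 → W.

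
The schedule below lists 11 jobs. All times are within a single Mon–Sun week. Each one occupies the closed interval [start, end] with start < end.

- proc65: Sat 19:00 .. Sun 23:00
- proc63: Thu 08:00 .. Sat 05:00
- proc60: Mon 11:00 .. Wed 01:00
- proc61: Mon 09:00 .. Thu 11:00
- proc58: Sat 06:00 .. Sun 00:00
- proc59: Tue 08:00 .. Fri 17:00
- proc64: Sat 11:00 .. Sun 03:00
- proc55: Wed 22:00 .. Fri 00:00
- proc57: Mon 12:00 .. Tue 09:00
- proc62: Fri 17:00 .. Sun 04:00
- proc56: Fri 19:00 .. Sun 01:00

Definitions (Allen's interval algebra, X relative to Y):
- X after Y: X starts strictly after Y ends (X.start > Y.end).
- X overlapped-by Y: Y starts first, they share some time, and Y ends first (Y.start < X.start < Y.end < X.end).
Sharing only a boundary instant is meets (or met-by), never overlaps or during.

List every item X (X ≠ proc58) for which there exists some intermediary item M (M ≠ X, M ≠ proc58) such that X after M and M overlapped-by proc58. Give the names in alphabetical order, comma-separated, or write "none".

Target proc58 = [Sat 06:00, Sun 00:00].
Intermediaries M with M overlapped-by proc58: proc64, proc65.
Via proc64 — items with X after proc64: none.
Via proc65 — items with X after proc65: none.
Union: none.

none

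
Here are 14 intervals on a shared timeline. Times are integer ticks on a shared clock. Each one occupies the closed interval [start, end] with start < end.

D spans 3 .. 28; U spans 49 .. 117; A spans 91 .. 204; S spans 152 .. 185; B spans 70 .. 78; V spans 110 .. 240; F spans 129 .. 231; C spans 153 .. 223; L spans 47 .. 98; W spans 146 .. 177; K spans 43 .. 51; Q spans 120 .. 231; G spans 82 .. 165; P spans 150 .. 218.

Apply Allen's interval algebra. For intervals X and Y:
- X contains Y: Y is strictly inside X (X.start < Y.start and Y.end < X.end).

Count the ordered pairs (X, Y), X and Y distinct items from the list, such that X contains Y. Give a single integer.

19

Checking all 182 ordered pairs for relation 'contains'; matching pairs in alphabetical order:
(A, S): A contains S ✓
(A, W): A contains W ✓
(F, C): F contains C ✓
(F, P): F contains P ✓
(F, S): F contains S ✓
(F, W): F contains W ✓
(L, B): L contains B ✓
(P, S): P contains S ✓
(Q, C): Q contains C ✓
(Q, P): Q contains P ✓
(Q, S): Q contains S ✓
(Q, W): Q contains W ✓
(U, B): U contains B ✓
(V, C): V contains C ✓
(V, F): V contains F ✓
(V, P): V contains P ✓
(V, Q): V contains Q ✓
(V, S): V contains S ✓
(V, W): V contains W ✓
Count: 19.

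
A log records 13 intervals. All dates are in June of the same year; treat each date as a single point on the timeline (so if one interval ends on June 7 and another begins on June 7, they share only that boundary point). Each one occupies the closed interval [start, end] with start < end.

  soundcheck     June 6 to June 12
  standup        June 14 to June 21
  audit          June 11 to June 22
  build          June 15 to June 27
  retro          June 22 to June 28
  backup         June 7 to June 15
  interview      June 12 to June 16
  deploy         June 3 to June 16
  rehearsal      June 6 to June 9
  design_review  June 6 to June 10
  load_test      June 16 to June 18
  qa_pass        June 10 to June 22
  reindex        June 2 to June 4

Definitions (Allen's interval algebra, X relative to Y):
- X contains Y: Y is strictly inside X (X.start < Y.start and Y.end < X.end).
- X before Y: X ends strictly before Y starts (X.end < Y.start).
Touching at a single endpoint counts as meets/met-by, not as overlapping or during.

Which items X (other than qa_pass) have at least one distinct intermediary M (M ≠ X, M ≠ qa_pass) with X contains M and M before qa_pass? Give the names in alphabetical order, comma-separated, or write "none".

Target qa_pass = [June 10, June 22].
Intermediaries M with M before qa_pass: rehearsal, reindex.
Via rehearsal — items with X contains rehearsal: deploy.
Via reindex — items with X contains reindex: none.
Union: deploy.

deploy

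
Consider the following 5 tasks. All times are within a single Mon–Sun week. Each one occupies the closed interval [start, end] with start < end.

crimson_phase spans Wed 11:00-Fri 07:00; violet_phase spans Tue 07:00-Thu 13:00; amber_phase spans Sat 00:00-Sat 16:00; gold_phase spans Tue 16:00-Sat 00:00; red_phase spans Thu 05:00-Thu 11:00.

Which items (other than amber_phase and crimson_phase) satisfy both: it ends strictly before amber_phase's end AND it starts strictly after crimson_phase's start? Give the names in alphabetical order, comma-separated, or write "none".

Conditions: its end is strictly before amber_phase's end (X.end < Sat 16:00) AND its start is strictly after crimson_phase's start (X.start > Wed 11:00).
gold_phase: end Sat 00:00 < Sat 16:00? ✓; start Tue 16:00 > Wed 11:00? ✗ → no.
red_phase: end Thu 11:00 < Sat 16:00? ✓; start Thu 05:00 > Wed 11:00? ✓ → yes.
violet_phase: end Thu 13:00 < Sat 16:00? ✓; start Tue 07:00 > Wed 11:00? ✗ → no.
Result: red_phase.

red_phase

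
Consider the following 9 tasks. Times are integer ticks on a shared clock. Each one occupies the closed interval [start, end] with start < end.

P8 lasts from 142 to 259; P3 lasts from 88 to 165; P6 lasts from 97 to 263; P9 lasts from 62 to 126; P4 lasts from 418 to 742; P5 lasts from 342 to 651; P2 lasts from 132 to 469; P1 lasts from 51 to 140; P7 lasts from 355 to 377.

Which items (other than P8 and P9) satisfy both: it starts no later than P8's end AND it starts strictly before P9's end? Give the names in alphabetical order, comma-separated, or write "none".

Conditions: its start is no later than P8's end (X.start <= 259) AND its start is strictly before P9's end (X.start < 126).
P1: start 51 <= 259? ✓; start 51 < 126? ✓ → yes.
P2: start 132 <= 259? ✓; start 132 < 126? ✗ → no.
P3: start 88 <= 259? ✓; start 88 < 126? ✓ → yes.
P4: start 418 <= 259? ✗; start 418 < 126? ✗ → no.
P5: start 342 <= 259? ✗; start 342 < 126? ✗ → no.
P6: start 97 <= 259? ✓; start 97 < 126? ✓ → yes.
P7: start 355 <= 259? ✗; start 355 < 126? ✗ → no.
Result: P1, P3, P6.

P1, P3, P6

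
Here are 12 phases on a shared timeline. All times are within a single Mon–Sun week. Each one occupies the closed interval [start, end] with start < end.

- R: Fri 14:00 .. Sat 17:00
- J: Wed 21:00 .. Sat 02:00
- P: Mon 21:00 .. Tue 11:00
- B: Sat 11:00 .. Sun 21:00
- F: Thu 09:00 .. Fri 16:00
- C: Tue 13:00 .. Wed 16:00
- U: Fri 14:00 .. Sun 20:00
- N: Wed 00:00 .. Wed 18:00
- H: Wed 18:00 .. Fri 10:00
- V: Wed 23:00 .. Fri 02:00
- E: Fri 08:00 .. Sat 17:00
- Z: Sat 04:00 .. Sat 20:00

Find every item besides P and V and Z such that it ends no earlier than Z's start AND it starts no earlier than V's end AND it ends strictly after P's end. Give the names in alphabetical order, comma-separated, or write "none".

B, E, R, U

Conditions: its end is no earlier than Z's start (X.end >= Sat 04:00) AND its start is no earlier than V's end (X.start >= Fri 02:00) AND its end is strictly after P's end (X.end > Tue 11:00).
B: end Sun 21:00 >= Sat 04:00? ✓; start Sat 11:00 >= Fri 02:00? ✓; end Sun 21:00 > Tue 11:00? ✓ → yes.
C: end Wed 16:00 >= Sat 04:00? ✗; start Tue 13:00 >= Fri 02:00? ✗; end Wed 16:00 > Tue 11:00? ✓ → no.
E: end Sat 17:00 >= Sat 04:00? ✓; start Fri 08:00 >= Fri 02:00? ✓; end Sat 17:00 > Tue 11:00? ✓ → yes.
F: end Fri 16:00 >= Sat 04:00? ✗; start Thu 09:00 >= Fri 02:00? ✗; end Fri 16:00 > Tue 11:00? ✓ → no.
H: end Fri 10:00 >= Sat 04:00? ✗; start Wed 18:00 >= Fri 02:00? ✗; end Fri 10:00 > Tue 11:00? ✓ → no.
J: end Sat 02:00 >= Sat 04:00? ✗; start Wed 21:00 >= Fri 02:00? ✗; end Sat 02:00 > Tue 11:00? ✓ → no.
N: end Wed 18:00 >= Sat 04:00? ✗; start Wed 00:00 >= Fri 02:00? ✗; end Wed 18:00 > Tue 11:00? ✓ → no.
R: end Sat 17:00 >= Sat 04:00? ✓; start Fri 14:00 >= Fri 02:00? ✓; end Sat 17:00 > Tue 11:00? ✓ → yes.
U: end Sun 20:00 >= Sat 04:00? ✓; start Fri 14:00 >= Fri 02:00? ✓; end Sun 20:00 > Tue 11:00? ✓ → yes.
Result: B, E, R, U.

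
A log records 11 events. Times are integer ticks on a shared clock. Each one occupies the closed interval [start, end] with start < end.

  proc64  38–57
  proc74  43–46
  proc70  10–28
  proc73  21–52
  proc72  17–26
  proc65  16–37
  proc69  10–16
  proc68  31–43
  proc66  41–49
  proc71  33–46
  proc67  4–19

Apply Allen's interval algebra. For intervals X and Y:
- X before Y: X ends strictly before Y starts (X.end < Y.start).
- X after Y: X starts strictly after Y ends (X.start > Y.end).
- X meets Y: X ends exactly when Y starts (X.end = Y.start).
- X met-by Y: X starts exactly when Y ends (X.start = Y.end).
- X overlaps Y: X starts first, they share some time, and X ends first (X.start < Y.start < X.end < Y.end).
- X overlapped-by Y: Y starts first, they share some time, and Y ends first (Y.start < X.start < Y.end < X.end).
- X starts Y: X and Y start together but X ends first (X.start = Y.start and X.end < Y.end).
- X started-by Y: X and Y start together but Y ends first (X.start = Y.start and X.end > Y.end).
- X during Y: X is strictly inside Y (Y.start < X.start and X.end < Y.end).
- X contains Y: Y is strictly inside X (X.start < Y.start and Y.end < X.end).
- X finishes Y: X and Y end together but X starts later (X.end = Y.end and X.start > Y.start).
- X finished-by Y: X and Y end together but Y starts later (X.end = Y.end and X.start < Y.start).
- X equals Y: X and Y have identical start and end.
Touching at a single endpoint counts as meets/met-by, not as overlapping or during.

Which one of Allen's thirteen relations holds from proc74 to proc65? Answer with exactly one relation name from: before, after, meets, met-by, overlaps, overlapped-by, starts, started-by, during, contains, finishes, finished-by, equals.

after

proc74 = [43, 46]; proc65 = [16, 37].
Compare endpoints: proc74.start > proc65.start, proc74.start > proc65.end, proc74.end > proc65.start, proc74.end > proc65.end.
That pattern is 'after'.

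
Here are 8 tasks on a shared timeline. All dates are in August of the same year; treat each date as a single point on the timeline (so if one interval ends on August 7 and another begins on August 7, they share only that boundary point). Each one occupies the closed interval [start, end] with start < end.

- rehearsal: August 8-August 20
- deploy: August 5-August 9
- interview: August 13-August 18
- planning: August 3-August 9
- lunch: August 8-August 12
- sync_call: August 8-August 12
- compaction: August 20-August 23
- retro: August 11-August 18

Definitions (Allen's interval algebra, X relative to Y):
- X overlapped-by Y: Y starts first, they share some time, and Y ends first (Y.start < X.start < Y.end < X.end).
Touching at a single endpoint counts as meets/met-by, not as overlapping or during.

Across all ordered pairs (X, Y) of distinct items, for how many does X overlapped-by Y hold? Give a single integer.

8

Checking all 56 ordered pairs for relation 'overlapped-by'; matching pairs in alphabetical order:
(lunch, deploy): lunch overlapped-by deploy ✓
(lunch, planning): lunch overlapped-by planning ✓
(rehearsal, deploy): rehearsal overlapped-by deploy ✓
(rehearsal, planning): rehearsal overlapped-by planning ✓
(retro, lunch): retro overlapped-by lunch ✓
(retro, sync_call): retro overlapped-by sync_call ✓
(sync_call, deploy): sync_call overlapped-by deploy ✓
(sync_call, planning): sync_call overlapped-by planning ✓
Count: 8.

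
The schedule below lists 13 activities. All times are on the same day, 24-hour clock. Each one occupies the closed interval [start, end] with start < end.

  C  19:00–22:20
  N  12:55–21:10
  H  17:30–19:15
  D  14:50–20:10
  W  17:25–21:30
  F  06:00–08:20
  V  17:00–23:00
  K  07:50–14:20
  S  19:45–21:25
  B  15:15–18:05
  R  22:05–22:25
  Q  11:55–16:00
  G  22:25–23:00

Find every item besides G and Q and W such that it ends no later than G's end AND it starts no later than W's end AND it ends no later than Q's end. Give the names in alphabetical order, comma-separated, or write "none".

Conditions: its end is no later than G's end (X.end <= 23:00) AND its start is no later than W's end (X.start <= 21:30) AND its end is no later than Q's end (X.end <= 16:00).
B: end 18:05 <= 23:00? ✓; start 15:15 <= 21:30? ✓; end 18:05 <= 16:00? ✗ → no.
C: end 22:20 <= 23:00? ✓; start 19:00 <= 21:30? ✓; end 22:20 <= 16:00? ✗ → no.
D: end 20:10 <= 23:00? ✓; start 14:50 <= 21:30? ✓; end 20:10 <= 16:00? ✗ → no.
F: end 08:20 <= 23:00? ✓; start 06:00 <= 21:30? ✓; end 08:20 <= 16:00? ✓ → yes.
H: end 19:15 <= 23:00? ✓; start 17:30 <= 21:30? ✓; end 19:15 <= 16:00? ✗ → no.
K: end 14:20 <= 23:00? ✓; start 07:50 <= 21:30? ✓; end 14:20 <= 16:00? ✓ → yes.
N: end 21:10 <= 23:00? ✓; start 12:55 <= 21:30? ✓; end 21:10 <= 16:00? ✗ → no.
R: end 22:25 <= 23:00? ✓; start 22:05 <= 21:30? ✗; end 22:25 <= 16:00? ✗ → no.
S: end 21:25 <= 23:00? ✓; start 19:45 <= 21:30? ✓; end 21:25 <= 16:00? ✗ → no.
V: end 23:00 <= 23:00? ✓; start 17:00 <= 21:30? ✓; end 23:00 <= 16:00? ✗ → no.
Result: F, K.

F, K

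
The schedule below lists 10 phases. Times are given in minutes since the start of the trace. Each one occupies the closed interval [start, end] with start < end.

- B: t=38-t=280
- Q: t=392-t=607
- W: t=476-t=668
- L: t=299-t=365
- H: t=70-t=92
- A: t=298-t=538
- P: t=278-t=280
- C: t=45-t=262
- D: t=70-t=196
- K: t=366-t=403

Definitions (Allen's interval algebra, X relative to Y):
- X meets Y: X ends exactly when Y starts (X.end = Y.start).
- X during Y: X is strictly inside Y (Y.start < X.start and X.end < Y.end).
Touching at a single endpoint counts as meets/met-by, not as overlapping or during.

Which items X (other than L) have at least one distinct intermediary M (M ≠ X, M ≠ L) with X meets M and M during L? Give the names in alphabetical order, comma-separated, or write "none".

Target L = [t=299, t=365].
Intermediaries M with M during L: none.
Union: none.

none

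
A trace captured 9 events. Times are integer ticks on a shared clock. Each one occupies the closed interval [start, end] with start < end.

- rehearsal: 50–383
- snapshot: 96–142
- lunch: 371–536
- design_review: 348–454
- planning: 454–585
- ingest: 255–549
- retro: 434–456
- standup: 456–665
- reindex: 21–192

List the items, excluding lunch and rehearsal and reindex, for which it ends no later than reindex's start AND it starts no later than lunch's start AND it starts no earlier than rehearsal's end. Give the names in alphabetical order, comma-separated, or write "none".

none

Conditions: its end is no later than reindex's start (X.end <= 21) AND its start is no later than lunch's start (X.start <= 371) AND its start is no earlier than rehearsal's end (X.start >= 383).
design_review: end 454 <= 21? ✗; start 348 <= 371? ✓; start 348 >= 383? ✗ → no.
ingest: end 549 <= 21? ✗; start 255 <= 371? ✓; start 255 >= 383? ✗ → no.
planning: end 585 <= 21? ✗; start 454 <= 371? ✗; start 454 >= 383? ✓ → no.
retro: end 456 <= 21? ✗; start 434 <= 371? ✗; start 434 >= 383? ✓ → no.
snapshot: end 142 <= 21? ✗; start 96 <= 371? ✓; start 96 >= 383? ✗ → no.
standup: end 665 <= 21? ✗; start 456 <= 371? ✗; start 456 >= 383? ✓ → no.
Result: none.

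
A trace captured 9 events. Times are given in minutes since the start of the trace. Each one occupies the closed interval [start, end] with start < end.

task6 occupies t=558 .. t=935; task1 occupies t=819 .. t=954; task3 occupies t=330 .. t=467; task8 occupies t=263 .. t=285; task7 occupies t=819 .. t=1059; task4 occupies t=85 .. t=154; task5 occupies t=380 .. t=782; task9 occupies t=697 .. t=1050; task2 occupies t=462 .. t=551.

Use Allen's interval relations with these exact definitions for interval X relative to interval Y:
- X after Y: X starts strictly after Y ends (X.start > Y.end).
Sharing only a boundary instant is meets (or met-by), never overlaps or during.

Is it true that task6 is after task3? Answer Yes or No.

task6 = [t=558, t=935], task3 = [t=330, t=467].
Actual relation of task6 to task3: after.
Asked whether 'after' holds → Yes.

Yes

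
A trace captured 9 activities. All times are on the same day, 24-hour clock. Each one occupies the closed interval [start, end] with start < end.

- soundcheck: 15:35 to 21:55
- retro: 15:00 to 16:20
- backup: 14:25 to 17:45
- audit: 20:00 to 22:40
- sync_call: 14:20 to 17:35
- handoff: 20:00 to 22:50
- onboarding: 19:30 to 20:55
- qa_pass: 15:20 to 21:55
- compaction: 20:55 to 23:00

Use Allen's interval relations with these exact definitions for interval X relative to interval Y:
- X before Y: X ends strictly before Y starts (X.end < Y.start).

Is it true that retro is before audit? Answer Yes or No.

retro = [15:00, 16:20], audit = [20:00, 22:40].
Actual relation of retro to audit: before.
Asked whether 'before' holds → Yes.

Yes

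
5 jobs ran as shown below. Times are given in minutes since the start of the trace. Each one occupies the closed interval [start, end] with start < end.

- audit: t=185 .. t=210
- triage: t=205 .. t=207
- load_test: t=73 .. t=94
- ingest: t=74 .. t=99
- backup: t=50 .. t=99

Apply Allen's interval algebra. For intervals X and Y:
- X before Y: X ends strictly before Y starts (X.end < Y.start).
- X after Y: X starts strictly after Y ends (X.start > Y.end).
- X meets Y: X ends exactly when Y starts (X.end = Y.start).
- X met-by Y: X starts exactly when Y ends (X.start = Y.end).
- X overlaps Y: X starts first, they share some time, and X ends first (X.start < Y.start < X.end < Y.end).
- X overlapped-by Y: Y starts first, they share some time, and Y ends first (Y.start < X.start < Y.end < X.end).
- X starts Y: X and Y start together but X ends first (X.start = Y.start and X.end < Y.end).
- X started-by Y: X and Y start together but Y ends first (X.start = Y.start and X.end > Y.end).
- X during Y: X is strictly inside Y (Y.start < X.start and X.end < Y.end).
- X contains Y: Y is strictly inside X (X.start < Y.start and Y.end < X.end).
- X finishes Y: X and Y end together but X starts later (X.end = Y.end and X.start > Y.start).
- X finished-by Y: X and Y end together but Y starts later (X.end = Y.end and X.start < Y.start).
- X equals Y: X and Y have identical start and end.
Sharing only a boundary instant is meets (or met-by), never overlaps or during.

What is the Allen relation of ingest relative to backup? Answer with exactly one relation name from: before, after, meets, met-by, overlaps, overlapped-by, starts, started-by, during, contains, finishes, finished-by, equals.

finishes

ingest = [t=74, t=99]; backup = [t=50, t=99].
Compare endpoints: ingest.start > backup.start, ingest.start < backup.end, ingest.end > backup.start, ingest.end = backup.end.
That pattern is 'finishes'.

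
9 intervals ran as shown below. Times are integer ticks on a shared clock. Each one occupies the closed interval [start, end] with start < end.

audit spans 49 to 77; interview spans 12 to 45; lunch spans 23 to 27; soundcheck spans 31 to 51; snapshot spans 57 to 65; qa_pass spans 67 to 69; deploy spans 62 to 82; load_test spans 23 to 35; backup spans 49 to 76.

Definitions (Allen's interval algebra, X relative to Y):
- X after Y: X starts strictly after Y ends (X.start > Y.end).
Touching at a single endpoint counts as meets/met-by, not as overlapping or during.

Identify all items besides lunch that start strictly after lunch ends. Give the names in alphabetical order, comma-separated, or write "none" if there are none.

Target lunch = [23, 27].
audit [49, 77] → after → yes.
backup [49, 76] → after → yes.
deploy [62, 82] → after → yes.
interview [12, 45] → contains → no.
load_test [23, 35] → started-by → no.
qa_pass [67, 69] → after → yes.
snapshot [57, 65] → after → yes.
soundcheck [31, 51] → after → yes.
Result: audit, backup, deploy, qa_pass, snapshot, soundcheck.

audit, backup, deploy, qa_pass, snapshot, soundcheck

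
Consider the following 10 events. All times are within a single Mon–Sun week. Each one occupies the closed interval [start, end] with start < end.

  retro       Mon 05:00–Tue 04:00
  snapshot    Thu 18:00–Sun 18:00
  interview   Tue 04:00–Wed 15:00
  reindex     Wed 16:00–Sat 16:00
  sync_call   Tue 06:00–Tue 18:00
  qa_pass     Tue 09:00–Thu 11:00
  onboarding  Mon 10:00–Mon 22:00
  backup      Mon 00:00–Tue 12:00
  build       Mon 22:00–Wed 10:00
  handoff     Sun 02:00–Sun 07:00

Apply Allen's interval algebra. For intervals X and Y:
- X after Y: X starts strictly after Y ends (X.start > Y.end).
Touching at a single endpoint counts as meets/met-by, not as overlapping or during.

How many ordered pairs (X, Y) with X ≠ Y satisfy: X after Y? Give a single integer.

26

Checking all 90 ordered pairs for relation 'after'; matching pairs in alphabetical order:
(handoff, backup): handoff after backup ✓
(handoff, build): handoff after build ✓
(handoff, interview): handoff after interview ✓
(handoff, onboarding): handoff after onboarding ✓
(handoff, qa_pass): handoff after qa_pass ✓
(handoff, reindex): handoff after reindex ✓
(handoff, retro): handoff after retro ✓
(handoff, sync_call): handoff after sync_call ✓
(interview, onboarding): interview after onboarding ✓
(qa_pass, onboarding): qa_pass after onboarding ✓
(qa_pass, retro): qa_pass after retro ✓
(reindex, backup): reindex after backup ✓
(reindex, build): reindex after build ✓
(reindex, interview): reindex after interview ✓
(reindex, onboarding): reindex after onboarding ✓
(reindex, retro): reindex after retro ✓
(reindex, sync_call): reindex after sync_call ✓
(snapshot, backup): snapshot after backup ✓
(snapshot, build): snapshot after build ✓
(snapshot, interview): snapshot after interview ✓
(snapshot, onboarding): snapshot after onboarding ✓
(snapshot, qa_pass): snapshot after qa_pass ✓
(snapshot, retro): snapshot after retro ✓
(snapshot, sync_call): snapshot after sync_call ✓
... plus 2 further pairs not listed.
Count: 26.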